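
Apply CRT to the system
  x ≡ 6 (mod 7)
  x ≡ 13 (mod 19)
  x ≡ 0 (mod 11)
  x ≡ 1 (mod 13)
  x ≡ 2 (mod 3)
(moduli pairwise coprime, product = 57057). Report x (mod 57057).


Product of moduli M = 7 · 19 · 11 · 13 · 3 = 57057.
Merge one congruence at a time:
  Start: x ≡ 6 (mod 7).
  Combine with x ≡ 13 (mod 19); new modulus lcm = 133.
    Write x = 6 + 7·t and substitute into x ≡ 13 (mod 19): 7·t ≡ 13 − 6 = 7 (mod 19).
    The inverse of 7 mod 19 is 11 (since 7·11 = 77 = 4·19 + 1), so t ≡ 11·7 = 77 ≡ 1 (mod 19).
    Then x = 6 + 7·1 = 13, valid modulo lcm(7, 19) = 133: x ≡ 13 (mod 133).
  Combine with x ≡ 0 (mod 11); new modulus lcm = 1463.
    Write x = 13 + 133·t and substitute into x ≡ 0 (mod 11): 133·t ≡ 0 − 13 = -13 (mod 11).
    Reduce coefficients mod 11: 1·t ≡ 9 (mod 11).
    So t ≡ 9 (mod 11).
    Then x = 13 + 133·9 = 1210, valid modulo lcm(133, 11) = 1463: x ≡ 1210 (mod 1463).
  Combine with x ≡ 1 (mod 13); new modulus lcm = 19019.
    Write x = 1210 + 1463·t and substitute into x ≡ 1 (mod 13): 1463·t ≡ 1 − 1210 = -1209 (mod 13).
    Reduce coefficients mod 13: 7·t ≡ 0 (mod 13).
    The inverse of 7 mod 13 is 2 (since 7·2 = 14 = 1·13 + 1), so t ≡ 2·0 = 0 ≡ 0 (mod 13).
    Then x = 1210 + 1463·0 = 1210, valid modulo lcm(1463, 13) = 19019: x ≡ 1210 (mod 19019).
  Combine with x ≡ 2 (mod 3); new modulus lcm = 57057.
    Write x = 1210 + 19019·t and substitute into x ≡ 2 (mod 3): 19019·t ≡ 2 − 1210 = -1208 (mod 3).
    Reduce coefficients mod 3: 2·t ≡ 1 (mod 3).
    The inverse of 2 mod 3 is 2 (since 2·2 = 4 = 1·3 + 1), so t ≡ 2·1 = 2 ≡ 2 (mod 3).
    Then x = 1210 + 19019·2 = 39248, valid modulo lcm(19019, 3) = 57057: x ≡ 39248 (mod 57057).
Verify against each original: 39248 mod 7 = 6, 39248 mod 19 = 13, 39248 mod 11 = 0, 39248 mod 13 = 1, 39248 mod 3 = 2.

x ≡ 39248 (mod 57057).


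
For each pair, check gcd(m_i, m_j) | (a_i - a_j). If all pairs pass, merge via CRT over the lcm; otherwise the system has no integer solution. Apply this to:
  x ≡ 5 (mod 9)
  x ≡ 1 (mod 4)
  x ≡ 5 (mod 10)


Moduli 9, 4, 10 are not pairwise coprime, so CRT works modulo lcm(m_i) when all pairwise compatibility conditions hold.
Pairwise compatibility: gcd(m_i, m_j) must divide a_i - a_j for every pair.
Merge one congruence at a time:
  Start: x ≡ 5 (mod 9).
  Combine with x ≡ 1 (mod 4): gcd(9, 4) = 1; 1 - 5 = -4, which IS divisible by 1, so compatible.
    Write x = 5 + 9·t and substitute into x ≡ 1 (mod 4): 9·t ≡ 1 − 5 = -4 (mod 4).
    Reduce coefficients mod 4: 1·t ≡ 0 (mod 4).
    So t ≡ 0 (mod 4).
    Then x = 5 + 9·0 = 5, valid modulo lcm(9, 4) = 36: x ≡ 5 (mod 36).
  Combine with x ≡ 5 (mod 10): gcd(36, 10) = 2; 5 - 5 = 0, which IS divisible by 2, so compatible.
    Write x = 5 + 36·t and substitute into x ≡ 5 (mod 10): 36·t ≡ 5 − 5 = 0 (mod 10).
    Divide the congruence (and modulus) by g = 2: 18·t ≡ 0 (mod 5).
    Reduce coefficients mod 5: 3·t ≡ 0 (mod 5).
    The inverse of 3 mod 5 is 2 (since 3·2 = 6 = 1·5 + 1), so t ≡ 2·0 = 0 ≡ 0 (mod 5).
    Then x = 5 + 36·0 = 5, valid modulo lcm(36, 10) = 180: x ≡ 5 (mod 180).
Verify: 5 mod 9 = 5, 5 mod 4 = 1, 5 mod 10 = 5.

x ≡ 5 (mod 180).


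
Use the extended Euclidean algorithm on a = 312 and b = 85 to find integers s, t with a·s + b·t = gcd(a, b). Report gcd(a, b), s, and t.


Euclidean algorithm on (312, 85) — divide until remainder is 0:
  312 = 3 · 85 + 57
  85 = 1 · 57 + 28
  57 = 2 · 28 + 1
  28 = 28 · 1 + 0
gcd(312, 85) = 1.
Track Bezout coefficients alongside the remainders: start with r₀ = 312 = a·1 + b·0 (s = 1, t = 0) and r₁ = 85 = a·0 + b·1 (s = 0, t = 1); each new remainder r_{k+1} = r_{k-1} − q_k·r_k inherits s_{k+1} = s_{k-1} − q_k·s_k, t_{k+1} = t_{k-1} − q_k·t_k, so r_k = a·s_k + b·t_k at every step:
  q = 3: r = 57, s = 1 − 3·0 = 1, t = 0 − 3·1 = -3  (check: 312·1 + 85·(-3) = 57)
  q = 1: r = 28, s = 0 − 1·1 = -1, t = 1 − 1·(-3) = 4  (check: 312·(-1) + 85·4 = 28)
  q = 2: r = 1, s = 1 − 2·(-1) = 3, t = -3 − 2·4 = -11  (check: 312·3 + 85·(-11) = 1)
The row with r = 1 (the gcd) gives the Bezout coefficients s = 3, t = -11.
Result: 312 · (3) + 85 · (-11) = 1.

gcd(312, 85) = 1; s = 3, t = -11 (check: 312·3 + 85·(-11) = 1).


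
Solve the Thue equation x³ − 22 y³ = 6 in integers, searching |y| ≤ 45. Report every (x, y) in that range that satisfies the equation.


The equation is x³ - 22y³ = 6. For fixed y, x³ = 22·y³ + 6, so a solution requires the RHS to be a perfect cube.
Strategy: iterate y from -45 to 45, compute RHS = 22·y³ + 6, and check whether it is a (positive or negative) perfect cube.
Check small values of y:
  y = 0: RHS = 6 is not a perfect cube.
  y = 1: RHS = 28 is not a perfect cube.
  y = -1: RHS = -16 is not a perfect cube.
  y = 2: RHS = 182 is not a perfect cube.
  y = -2: RHS = -170 is not a perfect cube.
  y = 3: RHS = 600 is not a perfect cube.
  y = -3: RHS = -588 is not a perfect cube.
Continuing, at y = -5: RHS = -2744 = (-14)³ ⇒ x = -14 works.
Searching the remaining y in |y| ≤ 45 finds no further solutions.
Collected solutions: (-14, -5).

Solutions (with |y| ≤ 45): (-14, -5).


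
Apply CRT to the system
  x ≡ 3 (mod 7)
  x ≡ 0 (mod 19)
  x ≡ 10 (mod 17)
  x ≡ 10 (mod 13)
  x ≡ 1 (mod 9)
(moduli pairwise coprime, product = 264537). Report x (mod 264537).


Product of moduli M = 7 · 19 · 17 · 13 · 9 = 264537.
Merge one congruence at a time:
  Start: x ≡ 3 (mod 7).
  Combine with x ≡ 0 (mod 19); new modulus lcm = 133.
    Write x = 3 + 7·t and substitute into x ≡ 0 (mod 19): 7·t ≡ 0 − 3 = -3 (mod 19).
    Reduce coefficients mod 19: 7·t ≡ 16 (mod 19).
    The inverse of 7 mod 19 is 11 (since 7·11 = 77 = 4·19 + 1), so t ≡ 11·16 = 176 ≡ 5 (mod 19).
    Then x = 3 + 7·5 = 38, valid modulo lcm(7, 19) = 133: x ≡ 38 (mod 133).
  Combine with x ≡ 10 (mod 17); new modulus lcm = 2261.
    Write x = 38 + 133·t and substitute into x ≡ 10 (mod 17): 133·t ≡ 10 − 38 = -28 (mod 17).
    Reduce coefficients mod 17: 14·t ≡ 6 (mod 17).
    The inverse of 14 mod 17 is 11 (since 14·11 = 154 = 9·17 + 1), so t ≡ 11·6 = 66 ≡ 15 (mod 17).
    Then x = 38 + 133·15 = 2033, valid modulo lcm(133, 17) = 2261: x ≡ 2033 (mod 2261).
  Combine with x ≡ 10 (mod 13); new modulus lcm = 29393.
    Write x = 2033 + 2261·t and substitute into x ≡ 10 (mod 13): 2261·t ≡ 10 − 2033 = -2023 (mod 13).
    Reduce coefficients mod 13: 12·t ≡ 5 (mod 13).
    The inverse of 12 mod 13 is 12 (since 12·12 = 144 = 11·13 + 1), so t ≡ 12·5 = 60 ≡ 8 (mod 13).
    Then x = 2033 + 2261·8 = 20121, valid modulo lcm(2261, 13) = 29393: x ≡ 20121 (mod 29393).
  Combine with x ≡ 1 (mod 9); new modulus lcm = 264537.
    Write x = 20121 + 29393·t and substitute into x ≡ 1 (mod 9): 29393·t ≡ 1 − 20121 = -20120 (mod 9).
    Reduce coefficients mod 9: 8·t ≡ 4 (mod 9).
    The inverse of 8 mod 9 is 8 (since 8·8 = 64 = 7·9 + 1), so t ≡ 8·4 = 32 ≡ 5 (mod 9).
    Then x = 20121 + 29393·5 = 167086, valid modulo lcm(29393, 9) = 264537: x ≡ 167086 (mod 264537).
Verify against each original: 167086 mod 7 = 3, 167086 mod 19 = 0, 167086 mod 17 = 10, 167086 mod 13 = 10, 167086 mod 9 = 1.

x ≡ 167086 (mod 264537).


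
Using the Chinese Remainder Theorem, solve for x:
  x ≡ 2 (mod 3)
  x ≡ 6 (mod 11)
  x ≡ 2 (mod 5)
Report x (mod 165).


Moduli 3, 11, 5 are pairwise coprime; by CRT there is a unique solution modulo M = 3 · 11 · 5 = 165.
Solve pairwise, accumulating the modulus:
  Start with x ≡ 2 (mod 3).
  Combine with x ≡ 6 (mod 11): since gcd(3, 11) = 1, we get a unique residue mod 33.
    Write x = 2 + 3·t and substitute into x ≡ 6 (mod 11): 3·t ≡ 6 − 2 = 4 (mod 11).
    The inverse of 3 mod 11 is 4 (since 3·4 = 12 = 1·11 + 1), so t ≡ 4·4 = 16 ≡ 5 (mod 11).
    Then x = 2 + 3·5 = 17, valid modulo lcm(3, 11) = 33: x ≡ 17 (mod 33).
  Combine with x ≡ 2 (mod 5): since gcd(33, 5) = 1, we get a unique residue mod 165.
    Write x = 17 + 33·t and substitute into x ≡ 2 (mod 5): 33·t ≡ 2 − 17 = -15 (mod 5).
    Reduce coefficients mod 5: 3·t ≡ 0 (mod 5).
    The inverse of 3 mod 5 is 2 (since 3·2 = 6 = 1·5 + 1), so t ≡ 2·0 = 0 ≡ 0 (mod 5).
    Then x = 17 + 33·0 = 17, valid modulo lcm(33, 5) = 165: x ≡ 17 (mod 165).
Verify: 17 mod 3 = 2 ✓, 17 mod 11 = 6 ✓, 17 mod 5 = 2 ✓.

x ≡ 17 (mod 165).


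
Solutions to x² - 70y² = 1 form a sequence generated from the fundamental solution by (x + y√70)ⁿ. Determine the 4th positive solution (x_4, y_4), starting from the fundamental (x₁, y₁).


Step 1: Find the fundamental solution (x₁, y₁) of x² - 70y² = 1.
  Expand √70 as a continued fraction. a₀ = ⌊√70⌋ = 8; iterate m_{k+1} = d_k·a_k − m_k, d_{k+1} = (70 − m_{k+1}²)/d_k, a_{k+1} = ⌊(a₀ + m_{k+1})/d_{k+1}⌋ (starting m₀ = 0, d₀ = 1), with convergents p_k = a_k·p_{k-1} + p_{k-2}, q_k = a_k·q_{k-1} + q_{k-2} (p₋₁ = 1, q₋₁ = 0):
  k = 0: a₀ = 8; p₀/q₀ = 8/1; p₀² − 70·q₀² = 64 − 70 = -6.
  k = 1: m = 8, d = 6, a = ⌊(8 + 8)/6⌋ = 2; p/q = (2·8 + 1)/(2·1 + 0) = 17/2; p² − 70·q² = 289 − 280 = 9.
  k = 2: m = 4, d = 9, a = ⌊(8 + 4)/9⌋ = 1; p/q = (1·17 + 8)/(1·2 + 1) = 25/3; p² − 70·q² = 625 − 630 = -5.
  k = 3: m = 5, d = 5, a = ⌊(8 + 5)/5⌋ = 2; p/q = (2·25 + 17)/(2·3 + 2) = 67/8; p² − 70·q² = 4489 − 4480 = 9.
  k = 4: m = 5, d = 9, a = ⌊(8 + 5)/9⌋ = 1; p/q = (1·67 + 25)/(1·8 + 3) = 92/11; p² − 70·q² = 8464 − 8470 = -6.
  k = 5: m = 4, d = 6, a = ⌊(8 + 4)/6⌋ = 2; p/q = (2·92 + 67)/(2·11 + 8) = 251/30; p² − 70·q² = 63001 − 63000 = 1.
  The first convergent with p² − 70·q² = 1 gives the fundamental solution (x₁, y₁) = (251, 30).
Step 2: Apply the recurrence (x_{n+1}, y_{n+1}) = (x₁x_n + 70y₁y_n, x₁y_n + y₁x_n) repeatedly.
  From (x_1, y_1) = (251, 30): x_2 = 251·251 + 70·30·30 = 126001; y_2 = 251·30 + 30·251 = 15060.
  From (x_2, y_2) = (126001, 15060): x_3 = 251·126001 + 70·30·15060 = 63252251; y_3 = 251·15060 + 30·126001 = 7560090.
  From (x_3, y_3) = (63252251, 7560090): x_4 = 251·63252251 + 70·30·7560090 = 31752504001; y_4 = 251·7560090 + 30·63252251 = 3795150120.
Step 3: Verify x_4² - 70·y_4² = 1008221510333521008001 - 1008221510333521008000 = 1 (should be 1). ✓

(x_1, y_1) = (251, 30); (x_4, y_4) = (31752504001, 3795150120).


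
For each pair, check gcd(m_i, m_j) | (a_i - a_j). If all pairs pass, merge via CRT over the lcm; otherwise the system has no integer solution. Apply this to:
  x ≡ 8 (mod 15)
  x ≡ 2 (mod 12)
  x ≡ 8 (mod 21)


Moduli 15, 12, 21 are not pairwise coprime, so CRT works modulo lcm(m_i) when all pairwise compatibility conditions hold.
Pairwise compatibility: gcd(m_i, m_j) must divide a_i - a_j for every pair.
Merge one congruence at a time:
  Start: x ≡ 8 (mod 15).
  Combine with x ≡ 2 (mod 12): gcd(15, 12) = 3; 2 - 8 = -6, which IS divisible by 3, so compatible.
    Write x = 8 + 15·t and substitute into x ≡ 2 (mod 12): 15·t ≡ 2 − 8 = -6 (mod 12).
    Divide the congruence (and modulus) by g = 3: 5·t ≡ -2 (mod 4).
    Reduce coefficients mod 4: 1·t ≡ 2 (mod 4).
    So t ≡ 2 (mod 4).
    Then x = 8 + 15·2 = 38, valid modulo lcm(15, 12) = 60: x ≡ 38 (mod 60).
  Combine with x ≡ 8 (mod 21): gcd(60, 21) = 3; 8 - 38 = -30, which IS divisible by 3, so compatible.
    Write x = 38 + 60·t and substitute into x ≡ 8 (mod 21): 60·t ≡ 8 − 38 = -30 (mod 21).
    Divide the congruence (and modulus) by g = 3: 20·t ≡ -10 (mod 7).
    Reduce coefficients mod 7: 6·t ≡ 4 (mod 7).
    The inverse of 6 mod 7 is 6 (since 6·6 = 36 = 5·7 + 1), so t ≡ 6·4 = 24 ≡ 3 (mod 7).
    Then x = 38 + 60·3 = 218, valid modulo lcm(60, 21) = 420: x ≡ 218 (mod 420).
Verify: 218 mod 15 = 8, 218 mod 12 = 2, 218 mod 21 = 8.

x ≡ 218 (mod 420).


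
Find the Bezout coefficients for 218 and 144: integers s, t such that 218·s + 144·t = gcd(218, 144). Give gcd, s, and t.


Euclidean algorithm on (218, 144) — divide until remainder is 0:
  218 = 1 · 144 + 74
  144 = 1 · 74 + 70
  74 = 1 · 70 + 4
  70 = 17 · 4 + 2
  4 = 2 · 2 + 0
gcd(218, 144) = 2.
Track Bezout coefficients alongside the remainders: start with r₀ = 218 = a·1 + b·0 (s = 1, t = 0) and r₁ = 144 = a·0 + b·1 (s = 0, t = 1); each new remainder r_{k+1} = r_{k-1} − q_k·r_k inherits s_{k+1} = s_{k-1} − q_k·s_k, t_{k+1} = t_{k-1} − q_k·t_k, so r_k = a·s_k + b·t_k at every step:
  q = 1: r = 74, s = 1 − 1·0 = 1, t = 0 − 1·1 = -1  (check: 218·1 + 144·(-1) = 74)
  q = 1: r = 70, s = 0 − 1·1 = -1, t = 1 − 1·(-1) = 2  (check: 218·(-1) + 144·2 = 70)
  q = 1: r = 4, s = 1 − 1·(-1) = 2, t = -1 − 1·2 = -3  (check: 218·2 + 144·(-3) = 4)
  q = 17: r = 2, s = -1 − 17·2 = -35, t = 2 − 17·(-3) = 53  (check: 218·(-35) + 144·53 = 2)
The row with r = 2 (the gcd) gives the Bezout coefficients s = -35, t = 53.
Result: 218 · (-35) + 144 · (53) = 2.

gcd(218, 144) = 2; s = -35, t = 53 (check: 218·(-35) + 144·53 = 2).


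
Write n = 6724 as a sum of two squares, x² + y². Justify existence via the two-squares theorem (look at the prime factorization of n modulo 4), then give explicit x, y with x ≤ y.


Step 1: Factor n = 6724 = 2^2 · 41^2.
Step 2: Check the mod-4 condition on each prime factor: 2 = 2 (special); 41 ≡ 1 (mod 4), exponent 2.
All primes ≡ 3 (mod 4) appear to even exponent (or don't appear), so by the two-squares theorem n IS expressible as a sum of two squares.
Step 3: Build a representation. Group n = k² · m with k = 2 and m = 41 · 41 = 1681 (a product of primes ≡ 1 (mod 4)); a representation of m scales to one of n via (k·x)² + (k·y)² = k²(x² + y²). Each prime p ≡ 1 (mod 4) is itself a sum of two squares; find a² by testing p − a² for a perfect square:
  41: 41 − 1² = 40, 41 − 2² = 37, 41 − 3² = 32, 41 − 4² = 25 = 5² ⇒ 41 = 4² + 5².
  Combine using the Brahmagupta–Fibonacci identity (a² + b²)(c² + d²) = (ac − bd)² + (ad + bc)² = (ac + bd)² + (ad − bc)²:
  41 · 41 = 1681: from (4² + 5²)(4² + 5²), take (4·4 − 5·5, 4·5 + 5·4) = (16 − 25, 20 + 20) = (-9, 40); dropping signs (only squares matter) gives (9, 40); check 9² + 40² = 81 + 1600 = 1681 ✓.
  Scale by k = 2: (2·9, 2·40) = (18, 80).
Step 4: Order so x ≤ y and verify: 18² + 80² = 324 + 6400 = 6724 = n. ✓

n = 6724 = 18² + 80² (one valid representation with x ≤ y).


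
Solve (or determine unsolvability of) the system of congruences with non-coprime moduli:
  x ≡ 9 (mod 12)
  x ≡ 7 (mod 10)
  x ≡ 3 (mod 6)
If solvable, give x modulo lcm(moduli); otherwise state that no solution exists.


Moduli 12, 10, 6 are not pairwise coprime, so CRT works modulo lcm(m_i) when all pairwise compatibility conditions hold.
Pairwise compatibility: gcd(m_i, m_j) must divide a_i - a_j for every pair.
Merge one congruence at a time:
  Start: x ≡ 9 (mod 12).
  Combine with x ≡ 7 (mod 10): gcd(12, 10) = 2; 7 - 9 = -2, which IS divisible by 2, so compatible.
    Write x = 9 + 12·t and substitute into x ≡ 7 (mod 10): 12·t ≡ 7 − 9 = -2 (mod 10).
    Divide the congruence (and modulus) by g = 2: 6·t ≡ -1 (mod 5).
    Reduce coefficients mod 5: 1·t ≡ 4 (mod 5).
    So t ≡ 4 (mod 5).
    Then x = 9 + 12·4 = 57, valid modulo lcm(12, 10) = 60: x ≡ 57 (mod 60).
  Combine with x ≡ 3 (mod 6): gcd(60, 6) = 6; 3 - 57 = -54, which IS divisible by 6, so compatible.
    Write x = 57 + 60·t and substitute into x ≡ 3 (mod 6): 60·t ≡ 3 − 57 = -54 (mod 6).
    Divide the congruence (and modulus) by g = 6: 10·t ≡ -9 (mod 1).
    Modulo 1 every t works; take t = 0.
    Then x = 57 + 60·0 = 57, valid modulo lcm(60, 6) = 60: x ≡ 57 (mod 60).
Verify: 57 mod 12 = 9, 57 mod 10 = 7, 57 mod 6 = 3.

x ≡ 57 (mod 60).


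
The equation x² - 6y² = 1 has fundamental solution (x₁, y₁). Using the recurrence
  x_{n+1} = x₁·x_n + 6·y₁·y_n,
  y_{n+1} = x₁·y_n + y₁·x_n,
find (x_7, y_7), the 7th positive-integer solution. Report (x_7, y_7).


Step 1: Find the fundamental solution (x₁, y₁) of x² - 6y² = 1.
  Expand √6 as a continued fraction. a₀ = ⌊√6⌋ = 2; iterate m_{k+1} = d_k·a_k − m_k, d_{k+1} = (6 − m_{k+1}²)/d_k, a_{k+1} = ⌊(a₀ + m_{k+1})/d_{k+1}⌋ (starting m₀ = 0, d₀ = 1), with convergents p_k = a_k·p_{k-1} + p_{k-2}, q_k = a_k·q_{k-1} + q_{k-2} (p₋₁ = 1, q₋₁ = 0):
  k = 0: a₀ = 2; p₀/q₀ = 2/1; p₀² − 6·q₀² = 4 − 6 = -2.
  k = 1: m = 2, d = 2, a = ⌊(2 + 2)/2⌋ = 2; p/q = (2·2 + 1)/(2·1 + 0) = 5/2; p² − 6·q² = 25 − 24 = 1.
  The first convergent with p² − 6·q² = 1 gives the fundamental solution (x₁, y₁) = (5, 2).
Step 2: Apply the recurrence (x_{n+1}, y_{n+1}) = (x₁x_n + 6y₁y_n, x₁y_n + y₁x_n) repeatedly.
  From (x_1, y_1) = (5, 2): x_2 = 5·5 + 6·2·2 = 49; y_2 = 5·2 + 2·5 = 20.
  From (x_2, y_2) = (49, 20): x_3 = 5·49 + 6·2·20 = 485; y_3 = 5·20 + 2·49 = 198.
  From (x_3, y_3) = (485, 198): x_4 = 5·485 + 6·2·198 = 4801; y_4 = 5·198 + 2·485 = 1960.
  From (x_4, y_4) = (4801, 1960): x_5 = 5·4801 + 6·2·1960 = 47525; y_5 = 5·1960 + 2·4801 = 19402.
  From (x_5, y_5) = (47525, 19402): x_6 = 5·47525 + 6·2·19402 = 470449; y_6 = 5·19402 + 2·47525 = 192060.
  From (x_6, y_6) = (470449, 192060): x_7 = 5·470449 + 6·2·192060 = 4656965; y_7 = 5·192060 + 2·470449 = 1901198.
Step 3: Verify x_7² - 6·y_7² = 21687323011225 - 21687323011224 = 1 (should be 1). ✓

(x_1, y_1) = (5, 2); (x_7, y_7) = (4656965, 1901198).


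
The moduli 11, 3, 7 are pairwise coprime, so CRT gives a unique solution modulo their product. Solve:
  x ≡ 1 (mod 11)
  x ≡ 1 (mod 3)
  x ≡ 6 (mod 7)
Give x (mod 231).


Moduli 11, 3, 7 are pairwise coprime; by CRT there is a unique solution modulo M = 11 · 3 · 7 = 231.
Solve pairwise, accumulating the modulus:
  Start with x ≡ 1 (mod 11).
  Combine with x ≡ 1 (mod 3): since gcd(11, 3) = 1, we get a unique residue mod 33.
    Write x = 1 + 11·t and substitute into x ≡ 1 (mod 3): 11·t ≡ 1 − 1 = 0 (mod 3).
    Reduce coefficients mod 3: 2·t ≡ 0 (mod 3).
    The inverse of 2 mod 3 is 2 (since 2·2 = 4 = 1·3 + 1), so t ≡ 2·0 = 0 ≡ 0 (mod 3).
    Then x = 1 + 11·0 = 1, valid modulo lcm(11, 3) = 33: x ≡ 1 (mod 33).
  Combine with x ≡ 6 (mod 7): since gcd(33, 7) = 1, we get a unique residue mod 231.
    Write x = 1 + 33·t and substitute into x ≡ 6 (mod 7): 33·t ≡ 6 − 1 = 5 (mod 7).
    Reduce coefficients mod 7: 5·t ≡ 5 (mod 7).
    The inverse of 5 mod 7 is 3 (since 5·3 = 15 = 2·7 + 1), so t ≡ 3·5 = 15 ≡ 1 (mod 7).
    Then x = 1 + 33·1 = 34, valid modulo lcm(33, 7) = 231: x ≡ 34 (mod 231).
Verify: 34 mod 11 = 1 ✓, 34 mod 3 = 1 ✓, 34 mod 7 = 6 ✓.

x ≡ 34 (mod 231).


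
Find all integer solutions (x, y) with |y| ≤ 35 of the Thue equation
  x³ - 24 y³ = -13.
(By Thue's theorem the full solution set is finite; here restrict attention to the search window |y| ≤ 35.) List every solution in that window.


The equation is x³ - 24y³ = -13. For fixed y, x³ = 24·y³ − 13, so a solution requires the RHS to be a perfect cube.
Strategy: iterate y from -35 to 35, compute RHS = 24·y³ − 13, and check whether it is a (positive or negative) perfect cube.
Check small values of y:
  y = 0: RHS = -13 is not a perfect cube.
  y = 1: RHS = 11 is not a perfect cube.
  y = -1: RHS = -37 is not a perfect cube.
  y = 2: RHS = 179 is not a perfect cube.
  y = -2: RHS = -205 is not a perfect cube.
  y = 3: RHS = 635 is not a perfect cube.
  y = -3: RHS = -661 is not a perfect cube.
Continuing the search up to |y| = 35 finds no solutions either.
No (x, y) in the scanned range satisfies the equation.

No integer solutions with |y| ≤ 35.


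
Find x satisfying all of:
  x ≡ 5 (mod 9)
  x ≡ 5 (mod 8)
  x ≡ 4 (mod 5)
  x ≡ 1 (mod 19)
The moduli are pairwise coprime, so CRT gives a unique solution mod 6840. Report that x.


Product of moduli M = 9 · 8 · 5 · 19 = 6840.
Merge one congruence at a time:
  Start: x ≡ 5 (mod 9).
  Combine with x ≡ 5 (mod 8); new modulus lcm = 72.
    Write x = 5 + 9·t and substitute into x ≡ 5 (mod 8): 9·t ≡ 5 − 5 = 0 (mod 8).
    Reduce coefficients mod 8: 1·t ≡ 0 (mod 8).
    So t ≡ 0 (mod 8).
    Then x = 5 + 9·0 = 5, valid modulo lcm(9, 8) = 72: x ≡ 5 (mod 72).
  Combine with x ≡ 4 (mod 5); new modulus lcm = 360.
    Write x = 5 + 72·t and substitute into x ≡ 4 (mod 5): 72·t ≡ 4 − 5 = -1 (mod 5).
    Reduce coefficients mod 5: 2·t ≡ 4 (mod 5).
    The inverse of 2 mod 5 is 3 (since 2·3 = 6 = 1·5 + 1), so t ≡ 3·4 = 12 ≡ 2 (mod 5).
    Then x = 5 + 72·2 = 149, valid modulo lcm(72, 5) = 360: x ≡ 149 (mod 360).
  Combine with x ≡ 1 (mod 19); new modulus lcm = 6840.
    Write x = 149 + 360·t and substitute into x ≡ 1 (mod 19): 360·t ≡ 1 − 149 = -148 (mod 19).
    Reduce coefficients mod 19: 18·t ≡ 4 (mod 19).
    The inverse of 18 mod 19 is 18 (since 18·18 = 324 = 17·19 + 1), so t ≡ 18·4 = 72 ≡ 15 (mod 19).
    Then x = 149 + 360·15 = 5549, valid modulo lcm(360, 19) = 6840: x ≡ 5549 (mod 6840).
Verify against each original: 5549 mod 9 = 5, 5549 mod 8 = 5, 5549 mod 5 = 4, 5549 mod 19 = 1.

x ≡ 5549 (mod 6840).


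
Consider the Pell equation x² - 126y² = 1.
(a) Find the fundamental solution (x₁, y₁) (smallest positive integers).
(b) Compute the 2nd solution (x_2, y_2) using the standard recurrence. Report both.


Step 1: Find the fundamental solution (x₁, y₁) of x² - 126y² = 1.
  Expand √126 as a continued fraction. a₀ = ⌊√126⌋ = 11; iterate m_{k+1} = d_k·a_k − m_k, d_{k+1} = (126 − m_{k+1}²)/d_k, a_{k+1} = ⌊(a₀ + m_{k+1})/d_{k+1}⌋ (starting m₀ = 0, d₀ = 1), with convergents p_k = a_k·p_{k-1} + p_{k-2}, q_k = a_k·q_{k-1} + q_{k-2} (p₋₁ = 1, q₋₁ = 0):
  k = 0: a₀ = 11; p₀/q₀ = 11/1; p₀² − 126·q₀² = 121 − 126 = -5.
  k = 1: m = 11, d = 5, a = ⌊(11 + 11)/5⌋ = 4; p/q = (4·11 + 1)/(4·1 + 0) = 45/4; p² − 126·q² = 2025 − 2016 = 9.
  k = 2: m = 9, d = 9, a = ⌊(11 + 9)/9⌋ = 2; p/q = (2·45 + 11)/(2·4 + 1) = 101/9; p² − 126·q² = 10201 − 10206 = -5.
  k = 3: m = 9, d = 5, a = ⌊(11 + 9)/5⌋ = 4; p/q = (4·101 + 45)/(4·9 + 4) = 449/40; p² − 126·q² = 201601 − 201600 = 1.
  The first convergent with p² − 126·q² = 1 gives the fundamental solution (x₁, y₁) = (449, 40).
Step 2: Apply the recurrence (x_{n+1}, y_{n+1}) = (x₁x_n + 126y₁y_n, x₁y_n + y₁x_n) repeatedly.
  From (x_1, y_1) = (449, 40): x_2 = 449·449 + 126·40·40 = 403201; y_2 = 449·40 + 40·449 = 35920.
Step 3: Verify x_2² - 126·y_2² = 162571046401 - 162571046400 = 1 (should be 1). ✓

(x_1, y_1) = (449, 40); (x_2, y_2) = (403201, 35920).


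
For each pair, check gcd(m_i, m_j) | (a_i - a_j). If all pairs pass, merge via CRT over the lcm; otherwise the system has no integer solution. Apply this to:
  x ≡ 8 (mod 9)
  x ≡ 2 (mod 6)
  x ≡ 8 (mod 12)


Moduli 9, 6, 12 are not pairwise coprime, so CRT works modulo lcm(m_i) when all pairwise compatibility conditions hold.
Pairwise compatibility: gcd(m_i, m_j) must divide a_i - a_j for every pair.
Merge one congruence at a time:
  Start: x ≡ 8 (mod 9).
  Combine with x ≡ 2 (mod 6): gcd(9, 6) = 3; 2 - 8 = -6, which IS divisible by 3, so compatible.
    Write x = 8 + 9·t and substitute into x ≡ 2 (mod 6): 9·t ≡ 2 − 8 = -6 (mod 6).
    Divide the congruence (and modulus) by g = 3: 3·t ≡ -2 (mod 2).
    Reduce coefficients mod 2: 1·t ≡ 0 (mod 2).
    So t ≡ 0 (mod 2).
    Then x = 8 + 9·0 = 8, valid modulo lcm(9, 6) = 18: x ≡ 8 (mod 18).
  Combine with x ≡ 8 (mod 12): gcd(18, 12) = 6; 8 - 8 = 0, which IS divisible by 6, so compatible.
    Write x = 8 + 18·t and substitute into x ≡ 8 (mod 12): 18·t ≡ 8 − 8 = 0 (mod 12).
    Divide the congruence (and modulus) by g = 6: 3·t ≡ 0 (mod 2).
    Reduce coefficients mod 2: 1·t ≡ 0 (mod 2).
    So t ≡ 0 (mod 2).
    Then x = 8 + 18·0 = 8, valid modulo lcm(18, 12) = 36: x ≡ 8 (mod 36).
Verify: 8 mod 9 = 8, 8 mod 6 = 2, 8 mod 12 = 8.

x ≡ 8 (mod 36).


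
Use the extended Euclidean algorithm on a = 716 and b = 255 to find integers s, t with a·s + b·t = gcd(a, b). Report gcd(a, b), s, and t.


Euclidean algorithm on (716, 255) — divide until remainder is 0:
  716 = 2 · 255 + 206
  255 = 1 · 206 + 49
  206 = 4 · 49 + 10
  49 = 4 · 10 + 9
  10 = 1 · 9 + 1
  9 = 9 · 1 + 0
gcd(716, 255) = 1.
Track Bezout coefficients alongside the remainders: start with r₀ = 716 = a·1 + b·0 (s = 1, t = 0) and r₁ = 255 = a·0 + b·1 (s = 0, t = 1); each new remainder r_{k+1} = r_{k-1} − q_k·r_k inherits s_{k+1} = s_{k-1} − q_k·s_k, t_{k+1} = t_{k-1} − q_k·t_k, so r_k = a·s_k + b·t_k at every step:
  q = 2: r = 206, s = 1 − 2·0 = 1, t = 0 − 2·1 = -2  (check: 716·1 + 255·(-2) = 206)
  q = 1: r = 49, s = 0 − 1·1 = -1, t = 1 − 1·(-2) = 3  (check: 716·(-1) + 255·3 = 49)
  q = 4: r = 10, s = 1 − 4·(-1) = 5, t = -2 − 4·3 = -14  (check: 716·5 + 255·(-14) = 10)
  q = 4: r = 9, s = -1 − 4·5 = -21, t = 3 − 4·(-14) = 59  (check: 716·(-21) + 255·59 = 9)
  q = 1: r = 1, s = 5 − 1·(-21) = 26, t = -14 − 1·59 = -73  (check: 716·26 + 255·(-73) = 1)
The row with r = 1 (the gcd) gives the Bezout coefficients s = 26, t = -73.
Result: 716 · (26) + 255 · (-73) = 1.

gcd(716, 255) = 1; s = 26, t = -73 (check: 716·26 + 255·(-73) = 1).


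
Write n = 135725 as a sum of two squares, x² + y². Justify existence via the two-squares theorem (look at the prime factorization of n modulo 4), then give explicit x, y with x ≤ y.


Step 1: Factor n = 135725 = 5^2 · 61 · 89.
Step 2: Check the mod-4 condition on each prime factor: 5 ≡ 1 (mod 4), exponent 2; 61 ≡ 1 (mod 4), exponent 1; 89 ≡ 1 (mod 4), exponent 1.
All primes ≡ 3 (mod 4) appear to even exponent (or don't appear), so by the two-squares theorem n IS expressible as a sum of two squares.
Step 3: Build a representation. Group n = k² · m with k = 5 and m = 61 · 89 = 5429 (a product of primes ≡ 1 (mod 4)); a representation of m scales to one of n via (k·x)² + (k·y)² = k²(x² + y²). Each prime p ≡ 1 (mod 4) is itself a sum of two squares; find a² by testing p − a² for a perfect square:
  61: 61 − 1² = 60, 61 − 2² = 57, 61 − 3² = 52, 61 − 4² = 45, 61 − 5² = 36 = 6² ⇒ 61 = 5² + 6².
  89: 89 − 1² = 88, 89 − 2² = 85, 89 − 3² = 80, 89 − 4² = 73, 89 − 5² = 64 = 8² ⇒ 89 = 5² + 8².
  Combine using the Brahmagupta–Fibonacci identity (a² + b²)(c² + d²) = (ac − bd)² + (ad + bc)² = (ac + bd)² + (ad − bc)²:
  61 · 89 = 5429: from (5² + 6²)(5² + 8²), take (5·5 − 6·8, 5·8 + 6·5) = (25 − 48, 40 + 30) = (-23, 70); dropping signs (only squares matter) gives (23, 70); check 23² + 70² = 529 + 4900 = 5429 ✓.
  Scale by k = 5: (5·23, 5·70) = (115, 350).
Step 4: Order so x ≤ y and verify: 115² + 350² = 13225 + 122500 = 135725 = n. ✓

n = 135725 = 115² + 350² (one valid representation with x ≤ y).


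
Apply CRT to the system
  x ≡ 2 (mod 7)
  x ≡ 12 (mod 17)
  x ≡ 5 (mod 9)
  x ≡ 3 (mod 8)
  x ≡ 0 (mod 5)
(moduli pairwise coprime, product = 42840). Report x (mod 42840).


Product of moduli M = 7 · 17 · 9 · 8 · 5 = 42840.
Merge one congruence at a time:
  Start: x ≡ 2 (mod 7).
  Combine with x ≡ 12 (mod 17); new modulus lcm = 119.
    Write x = 2 + 7·t and substitute into x ≡ 12 (mod 17): 7·t ≡ 12 − 2 = 10 (mod 17).
    The inverse of 7 mod 17 is 5 (since 7·5 = 35 = 2·17 + 1), so t ≡ 5·10 = 50 ≡ 16 (mod 17).
    Then x = 2 + 7·16 = 114, valid modulo lcm(7, 17) = 119: x ≡ 114 (mod 119).
  Combine with x ≡ 5 (mod 9); new modulus lcm = 1071.
    Write x = 114 + 119·t and substitute into x ≡ 5 (mod 9): 119·t ≡ 5 − 114 = -109 (mod 9).
    Reduce coefficients mod 9: 2·t ≡ 8 (mod 9).
    The inverse of 2 mod 9 is 5 (since 2·5 = 10 = 1·9 + 1), so t ≡ 5·8 = 40 ≡ 4 (mod 9).
    Then x = 114 + 119·4 = 590, valid modulo lcm(119, 9) = 1071: x ≡ 590 (mod 1071).
  Combine with x ≡ 3 (mod 8); new modulus lcm = 8568.
    Write x = 590 + 1071·t and substitute into x ≡ 3 (mod 8): 1071·t ≡ 3 − 590 = -587 (mod 8).
    Reduce coefficients mod 8: 7·t ≡ 5 (mod 8).
    The inverse of 7 mod 8 is 7 (since 7·7 = 49 = 6·8 + 1), so t ≡ 7·5 = 35 ≡ 3 (mod 8).
    Then x = 590 + 1071·3 = 3803, valid modulo lcm(1071, 8) = 8568: x ≡ 3803 (mod 8568).
  Combine with x ≡ 0 (mod 5); new modulus lcm = 42840.
    Write x = 3803 + 8568·t and substitute into x ≡ 0 (mod 5): 8568·t ≡ 0 − 3803 = -3803 (mod 5).
    Reduce coefficients mod 5: 3·t ≡ 2 (mod 5).
    The inverse of 3 mod 5 is 2 (since 3·2 = 6 = 1·5 + 1), so t ≡ 2·2 = 4 ≡ 4 (mod 5).
    Then x = 3803 + 8568·4 = 38075, valid modulo lcm(8568, 5) = 42840: x ≡ 38075 (mod 42840).
Verify against each original: 38075 mod 7 = 2, 38075 mod 17 = 12, 38075 mod 9 = 5, 38075 mod 8 = 3, 38075 mod 5 = 0.

x ≡ 38075 (mod 42840).


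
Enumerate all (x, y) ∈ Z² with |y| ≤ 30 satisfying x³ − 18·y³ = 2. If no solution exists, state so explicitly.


The equation is x³ - 18y³ = 2. For fixed y, x³ = 18·y³ + 2, so a solution requires the RHS to be a perfect cube.
Strategy: iterate y from -30 to 30, compute RHS = 18·y³ + 2, and check whether it is a (positive or negative) perfect cube.
Check small values of y:
  y = 0: RHS = 2 is not a perfect cube.
  y = 1: RHS = 20 is not a perfect cube.
  y = -1: RHS = -16 is not a perfect cube.
  y = 2: RHS = 146 is not a perfect cube.
  y = -2: RHS = -142 is not a perfect cube.
  y = 3: RHS = 488 is not a perfect cube.
  y = -3: RHS = -484 is not a perfect cube.
Continuing the search up to |y| = 30 finds no solutions either.
No (x, y) in the scanned range satisfies the equation.

No integer solutions with |y| ≤ 30.


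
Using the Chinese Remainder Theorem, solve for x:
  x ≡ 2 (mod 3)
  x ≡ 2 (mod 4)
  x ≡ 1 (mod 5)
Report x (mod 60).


Moduli 3, 4, 5 are pairwise coprime; by CRT there is a unique solution modulo M = 3 · 4 · 5 = 60.
Solve pairwise, accumulating the modulus:
  Start with x ≡ 2 (mod 3).
  Combine with x ≡ 2 (mod 4): since gcd(3, 4) = 1, we get a unique residue mod 12.
    Write x = 2 + 3·t and substitute into x ≡ 2 (mod 4): 3·t ≡ 2 − 2 = 0 (mod 4).
    The inverse of 3 mod 4 is 3 (since 3·3 = 9 = 2·4 + 1), so t ≡ 3·0 = 0 ≡ 0 (mod 4).
    Then x = 2 + 3·0 = 2, valid modulo lcm(3, 4) = 12: x ≡ 2 (mod 12).
  Combine with x ≡ 1 (mod 5): since gcd(12, 5) = 1, we get a unique residue mod 60.
    Write x = 2 + 12·t and substitute into x ≡ 1 (mod 5): 12·t ≡ 1 − 2 = -1 (mod 5).
    Reduce coefficients mod 5: 2·t ≡ 4 (mod 5).
    The inverse of 2 mod 5 is 3 (since 2·3 = 6 = 1·5 + 1), so t ≡ 3·4 = 12 ≡ 2 (mod 5).
    Then x = 2 + 12·2 = 26, valid modulo lcm(12, 5) = 60: x ≡ 26 (mod 60).
Verify: 26 mod 3 = 2 ✓, 26 mod 4 = 2 ✓, 26 mod 5 = 1 ✓.

x ≡ 26 (mod 60).


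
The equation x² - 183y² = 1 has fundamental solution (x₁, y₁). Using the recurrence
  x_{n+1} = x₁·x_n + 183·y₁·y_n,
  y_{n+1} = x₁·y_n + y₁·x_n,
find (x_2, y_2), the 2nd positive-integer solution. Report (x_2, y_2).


Step 1: Find the fundamental solution (x₁, y₁) of x² - 183y² = 1.
  Expand √183 as a continued fraction. a₀ = ⌊√183⌋ = 13; iterate m_{k+1} = d_k·a_k − m_k, d_{k+1} = (183 − m_{k+1}²)/d_k, a_{k+1} = ⌊(a₀ + m_{k+1})/d_{k+1}⌋ (starting m₀ = 0, d₀ = 1), with convergents p_k = a_k·p_{k-1} + p_{k-2}, q_k = a_k·q_{k-1} + q_{k-2} (p₋₁ = 1, q₋₁ = 0):
  k = 0: a₀ = 13; p₀/q₀ = 13/1; p₀² − 183·q₀² = 169 − 183 = -14.
  k = 1: m = 13, d = 14, a = ⌊(13 + 13)/14⌋ = 1; p/q = (1·13 + 1)/(1·1 + 0) = 14/1; p² − 183·q² = 196 − 183 = 13.
  k = 2: m = 1, d = 13, a = ⌊(13 + 1)/13⌋ = 1; p/q = (1·14 + 13)/(1·1 + 1) = 27/2; p² − 183·q² = 729 − 732 = -3.
  k = 3: m = 12, d = 3, a = ⌊(13 + 12)/3⌋ = 8; p/q = (8·27 + 14)/(8·2 + 1) = 230/17; p² − 183·q² = 52900 − 52887 = 13.
  k = 4: m = 12, d = 13, a = ⌊(13 + 12)/13⌋ = 1; p/q = (1·230 + 27)/(1·17 + 2) = 257/19; p² − 183·q² = 66049 − 66063 = -14.
  k = 5: m = 1, d = 14, a = ⌊(13 + 1)/14⌋ = 1; p/q = (1·257 + 230)/(1·19 + 17) = 487/36; p² − 183·q² = 237169 − 237168 = 1.
  The first convergent with p² − 183·q² = 1 gives the fundamental solution (x₁, y₁) = (487, 36).
Step 2: Apply the recurrence (x_{n+1}, y_{n+1}) = (x₁x_n + 183y₁y_n, x₁y_n + y₁x_n) repeatedly.
  From (x_1, y_1) = (487, 36): x_2 = 487·487 + 183·36·36 = 474337; y_2 = 487·36 + 36·487 = 35064.
Step 3: Verify x_2² - 183·y_2² = 224995589569 - 224995589568 = 1 (should be 1). ✓

(x_1, y_1) = (487, 36); (x_2, y_2) = (474337, 35064).


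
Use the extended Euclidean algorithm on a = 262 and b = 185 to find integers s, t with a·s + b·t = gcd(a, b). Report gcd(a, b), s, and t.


Euclidean algorithm on (262, 185) — divide until remainder is 0:
  262 = 1 · 185 + 77
  185 = 2 · 77 + 31
  77 = 2 · 31 + 15
  31 = 2 · 15 + 1
  15 = 15 · 1 + 0
gcd(262, 185) = 1.
Track Bezout coefficients alongside the remainders: start with r₀ = 262 = a·1 + b·0 (s = 1, t = 0) and r₁ = 185 = a·0 + b·1 (s = 0, t = 1); each new remainder r_{k+1} = r_{k-1} − q_k·r_k inherits s_{k+1} = s_{k-1} − q_k·s_k, t_{k+1} = t_{k-1} − q_k·t_k, so r_k = a·s_k + b·t_k at every step:
  q = 1: r = 77, s = 1 − 1·0 = 1, t = 0 − 1·1 = -1  (check: 262·1 + 185·(-1) = 77)
  q = 2: r = 31, s = 0 − 2·1 = -2, t = 1 − 2·(-1) = 3  (check: 262·(-2) + 185·3 = 31)
  q = 2: r = 15, s = 1 − 2·(-2) = 5, t = -1 − 2·3 = -7  (check: 262·5 + 185·(-7) = 15)
  q = 2: r = 1, s = -2 − 2·5 = -12, t = 3 − 2·(-7) = 17  (check: 262·(-12) + 185·17 = 1)
The row with r = 1 (the gcd) gives the Bezout coefficients s = -12, t = 17.
Result: 262 · (-12) + 185 · (17) = 1.

gcd(262, 185) = 1; s = -12, t = 17 (check: 262·(-12) + 185·17 = 1).


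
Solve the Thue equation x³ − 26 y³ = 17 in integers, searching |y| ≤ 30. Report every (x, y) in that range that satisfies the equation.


The equation is x³ - 26y³ = 17. For fixed y, x³ = 26·y³ + 17, so a solution requires the RHS to be a perfect cube.
Strategy: iterate y from -30 to 30, compute RHS = 26·y³ + 17, and check whether it is a (positive or negative) perfect cube.
Check small values of y:
  y = 0: RHS = 17 is not a perfect cube.
  y = 1: RHS = 43 is not a perfect cube.
  y = -1: RHS = -9 is not a perfect cube.
  y = 2: RHS = 225 is not a perfect cube.
  y = -2: RHS = -191 is not a perfect cube.
  y = 3: RHS = 719 is not a perfect cube.
  y = -3: RHS = -685 is not a perfect cube.
Continuing the search up to |y| = 30 finds no solutions either.
No (x, y) in the scanned range satisfies the equation.

No integer solutions with |y| ≤ 30.


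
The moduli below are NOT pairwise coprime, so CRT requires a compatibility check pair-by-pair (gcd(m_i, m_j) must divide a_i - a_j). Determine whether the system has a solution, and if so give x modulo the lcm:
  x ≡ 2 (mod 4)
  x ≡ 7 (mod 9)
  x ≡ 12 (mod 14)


Moduli 4, 9, 14 are not pairwise coprime, so CRT works modulo lcm(m_i) when all pairwise compatibility conditions hold.
Pairwise compatibility: gcd(m_i, m_j) must divide a_i - a_j for every pair.
Merge one congruence at a time:
  Start: x ≡ 2 (mod 4).
  Combine with x ≡ 7 (mod 9): gcd(4, 9) = 1; 7 - 2 = 5, which IS divisible by 1, so compatible.
    Write x = 2 + 4·t and substitute into x ≡ 7 (mod 9): 4·t ≡ 7 − 2 = 5 (mod 9).
    The inverse of 4 mod 9 is 7 (since 4·7 = 28 = 3·9 + 1), so t ≡ 7·5 = 35 ≡ 8 (mod 9).
    Then x = 2 + 4·8 = 34, valid modulo lcm(4, 9) = 36: x ≡ 34 (mod 36).
  Combine with x ≡ 12 (mod 14): gcd(36, 14) = 2; 12 - 34 = -22, which IS divisible by 2, so compatible.
    Write x = 34 + 36·t and substitute into x ≡ 12 (mod 14): 36·t ≡ 12 − 34 = -22 (mod 14).
    Divide the congruence (and modulus) by g = 2: 18·t ≡ -11 (mod 7).
    Reduce coefficients mod 7: 4·t ≡ 3 (mod 7).
    The inverse of 4 mod 7 is 2 (since 4·2 = 8 = 1·7 + 1), so t ≡ 2·3 = 6 ≡ 6 (mod 7).
    Then x = 34 + 36·6 = 250, valid modulo lcm(36, 14) = 252: x ≡ 250 (mod 252).
Verify: 250 mod 4 = 2, 250 mod 9 = 7, 250 mod 14 = 12.

x ≡ 250 (mod 252).


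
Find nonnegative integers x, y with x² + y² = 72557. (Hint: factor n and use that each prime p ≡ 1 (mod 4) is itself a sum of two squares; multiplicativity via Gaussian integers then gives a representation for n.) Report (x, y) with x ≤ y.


Step 1: Factor n = 72557 = 37^2 · 53.
Step 2: Check the mod-4 condition on each prime factor: 37 ≡ 1 (mod 4), exponent 2; 53 ≡ 1 (mod 4), exponent 1.
All primes ≡ 3 (mod 4) appear to even exponent (or don't appear), so by the two-squares theorem n IS expressible as a sum of two squares.
Step 3: Build a representation. Here n = 37 · 37 · 53 is a product of primes ≡ 1 (mod 4). Each prime p ≡ 1 (mod 4) is itself a sum of two squares; find a² by testing p − a² for a perfect square:
  37: 37 − 1² = 36 = 6² ⇒ 37 = 1² + 6².
  53: 53 − 1² = 52, 53 − 2² = 49 = 7² ⇒ 53 = 2² + 7².
  Combine using the Brahmagupta–Fibonacci identity (a² + b²)(c² + d²) = (ac − bd)² + (ad + bc)² = (ac + bd)² + (ad − bc)²:
  37 · 37 = 1369: from (1² + 6²)(1² + 6²), take (1·1 − 6·6, 1·6 + 6·1) = (1 − 36, 6 + 6) = (-35, 12); dropping signs (only squares matter) gives (35, 12); check 35² + 12² = 1225 + 144 = 1369 ✓.
  1369 · 53 = 72557: from (35² + 12²)(2² + 7²), take (35·2 − 12·7, 35·7 + 12·2) = (70 − 84, 245 + 24) = (-14, 269); dropping signs (only squares matter) gives (14, 269); check 14² + 269² = 196 + 72361 = 72557 ✓.
Step 4: Order so x ≤ y and verify: 14² + 269² = 196 + 72361 = 72557 = n. ✓

n = 72557 = 14² + 269² (one valid representation with x ≤ y).


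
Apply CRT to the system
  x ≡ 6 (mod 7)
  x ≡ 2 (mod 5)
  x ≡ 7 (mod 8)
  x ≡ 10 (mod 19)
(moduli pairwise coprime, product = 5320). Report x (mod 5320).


Product of moduli M = 7 · 5 · 8 · 19 = 5320.
Merge one congruence at a time:
  Start: x ≡ 6 (mod 7).
  Combine with x ≡ 2 (mod 5); new modulus lcm = 35.
    Write x = 6 + 7·t and substitute into x ≡ 2 (mod 5): 7·t ≡ 2 − 6 = -4 (mod 5).
    Reduce coefficients mod 5: 2·t ≡ 1 (mod 5).
    The inverse of 2 mod 5 is 3 (since 2·3 = 6 = 1·5 + 1), so t ≡ 3·1 = 3 ≡ 3 (mod 5).
    Then x = 6 + 7·3 = 27, valid modulo lcm(7, 5) = 35: x ≡ 27 (mod 35).
  Combine with x ≡ 7 (mod 8); new modulus lcm = 280.
    Write x = 27 + 35·t and substitute into x ≡ 7 (mod 8): 35·t ≡ 7 − 27 = -20 (mod 8).
    Reduce coefficients mod 8: 3·t ≡ 4 (mod 8).
    The inverse of 3 mod 8 is 3 (since 3·3 = 9 = 1·8 + 1), so t ≡ 3·4 = 12 ≡ 4 (mod 8).
    Then x = 27 + 35·4 = 167, valid modulo lcm(35, 8) = 280: x ≡ 167 (mod 280).
  Combine with x ≡ 10 (mod 19); new modulus lcm = 5320.
    Write x = 167 + 280·t and substitute into x ≡ 10 (mod 19): 280·t ≡ 10 − 167 = -157 (mod 19).
    Reduce coefficients mod 19: 14·t ≡ 14 (mod 19).
    The inverse of 14 mod 19 is 15 (since 14·15 = 210 = 11·19 + 1), so t ≡ 15·14 = 210 ≡ 1 (mod 19).
    Then x = 167 + 280·1 = 447, valid modulo lcm(280, 19) = 5320: x ≡ 447 (mod 5320).
Verify against each original: 447 mod 7 = 6, 447 mod 5 = 2, 447 mod 8 = 7, 447 mod 19 = 10.

x ≡ 447 (mod 5320).


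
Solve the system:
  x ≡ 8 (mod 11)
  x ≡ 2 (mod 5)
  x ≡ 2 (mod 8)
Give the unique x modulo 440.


Moduli 11, 5, 8 are pairwise coprime; by CRT there is a unique solution modulo M = 11 · 5 · 8 = 440.
Solve pairwise, accumulating the modulus:
  Start with x ≡ 8 (mod 11).
  Combine with x ≡ 2 (mod 5): since gcd(11, 5) = 1, we get a unique residue mod 55.
    Write x = 8 + 11·t and substitute into x ≡ 2 (mod 5): 11·t ≡ 2 − 8 = -6 (mod 5).
    Reduce coefficients mod 5: 1·t ≡ 4 (mod 5).
    So t ≡ 4 (mod 5).
    Then x = 8 + 11·4 = 52, valid modulo lcm(11, 5) = 55: x ≡ 52 (mod 55).
  Combine with x ≡ 2 (mod 8): since gcd(55, 8) = 1, we get a unique residue mod 440.
    Write x = 52 + 55·t and substitute into x ≡ 2 (mod 8): 55·t ≡ 2 − 52 = -50 (mod 8).
    Reduce coefficients mod 8: 7·t ≡ 6 (mod 8).
    The inverse of 7 mod 8 is 7 (since 7·7 = 49 = 6·8 + 1), so t ≡ 7·6 = 42 ≡ 2 (mod 8).
    Then x = 52 + 55·2 = 162, valid modulo lcm(55, 8) = 440: x ≡ 162 (mod 440).
Verify: 162 mod 11 = 8 ✓, 162 mod 5 = 2 ✓, 162 mod 8 = 2 ✓.

x ≡ 162 (mod 440).
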